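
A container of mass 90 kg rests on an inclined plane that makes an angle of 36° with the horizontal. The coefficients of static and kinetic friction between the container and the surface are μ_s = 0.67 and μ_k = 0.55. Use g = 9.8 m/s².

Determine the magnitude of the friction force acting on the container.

Perpendicular to the surface, N = m g cos θ = 90·9.8·cos 36° = 713.6 N.
For equilibrium along the incline, friction must balance the weight component: f = m g sin θ = 518.4 N up the slope.
The static-friction ceiling is μ_s N = 0.67 × 713.6 = 478.1 N.
Since |518.4| > 478.1 N, static friction cannot hold it; the container slides down the incline and kinetic friction applies: f = μ_k N = 0.55 × 713.6 = 392 N.

f ≈ 392 N (up the incline)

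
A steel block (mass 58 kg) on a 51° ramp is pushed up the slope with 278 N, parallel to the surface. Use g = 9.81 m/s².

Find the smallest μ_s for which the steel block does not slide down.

μ_s,min ≈ 0.459

N = m g cos θ = 358.1 N.
Friction must make up the shortfall along the incline: f = m g sin θ − P = 442.2 − 278 = 164.2 N.
At the threshold f = μ_s N, so μ_s,min = 164.2/358.1 = 0.459.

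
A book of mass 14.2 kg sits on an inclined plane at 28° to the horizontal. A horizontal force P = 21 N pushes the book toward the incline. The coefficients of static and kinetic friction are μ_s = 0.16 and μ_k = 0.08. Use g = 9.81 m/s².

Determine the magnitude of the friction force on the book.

f ≈ 10.6 N (up the incline)

Resolve perpendicular to the incline: N = m g cos θ + P sin θ = 14.2×9.81×cos 28° + 21×sin 28° = 132.9 N.
Parallel to the incline: P cos θ − m g sin θ = 18.54 − 65.4 = -46.86 N; the friction needed to balance this is 46.86 N acting up the slope.
The limit of static friction is μ_s N = 21.26 N.
|f_req| = 46.86 > 21.26 N → the book slides down the incline; f = μ_k N = 0.08 × 132.9 = 10.6 N.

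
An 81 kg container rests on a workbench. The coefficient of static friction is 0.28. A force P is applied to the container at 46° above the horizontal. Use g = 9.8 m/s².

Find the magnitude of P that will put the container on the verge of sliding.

P ≈ 248 N

N = m g − P sin α (the pull lifts the container).
At impending slip, P cos α = μ_s N = μ_s (m g − P sin α).
Solving: P (cos α + μ_s sin α) = μ_s m g → P = 0.28×794/(cos 46° + 0.28 sin 46°) = 222/0.8961 = 248 N.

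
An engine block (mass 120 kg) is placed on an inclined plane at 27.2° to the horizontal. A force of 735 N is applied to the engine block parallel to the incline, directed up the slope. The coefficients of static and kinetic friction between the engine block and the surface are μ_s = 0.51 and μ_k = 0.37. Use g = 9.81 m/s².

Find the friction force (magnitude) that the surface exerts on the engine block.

The normal reaction is N = m g cos θ = 1047 N.
For equilibrium along the incline the friction force must supply f = m g sin θ − P = 538.1 − 735 = -196.9 N (positive meaning up-slope).
The static-friction ceiling is μ_s N = 0.51 × 1047 = 534 N.
Since |-196.9| ≤ 534 N, static friction is sufficient; f equals the required value, not μ_s N.

f ≈ 197 N (down the incline)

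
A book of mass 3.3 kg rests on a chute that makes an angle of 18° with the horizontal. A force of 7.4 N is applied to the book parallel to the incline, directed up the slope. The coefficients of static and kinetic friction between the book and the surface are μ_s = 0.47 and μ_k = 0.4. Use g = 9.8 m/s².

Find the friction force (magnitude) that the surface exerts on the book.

f ≈ 2.59 N (up the incline)

Perpendicular to the surface, N = m g cos θ = 3.3·9.8·cos 18° = 30.76 N.
Parallel to the incline, ΣF = 0 gives f = m g sin θ − P = 9.994 − 7.4 = 2.594 N (up-slope positive).
Maximum static friction available: μ_s N = 0.47 × 30.76 = 14.46 N.
Since |2.594| ≤ 14.46 N, the book remains in static equilibrium and friction takes exactly the required value.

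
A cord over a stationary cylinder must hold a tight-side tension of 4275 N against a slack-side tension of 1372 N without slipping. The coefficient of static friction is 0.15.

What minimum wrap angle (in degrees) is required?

T₂/T₁ = e^{μβ} → β = ln(T₂/T₁)/μ.
β = ln(4275/1372)/0.15 = 1.137/0.15 = 7.577 rad.
In degrees: β = 7.577 × 180/π = 434°.

β_min ≈ 434°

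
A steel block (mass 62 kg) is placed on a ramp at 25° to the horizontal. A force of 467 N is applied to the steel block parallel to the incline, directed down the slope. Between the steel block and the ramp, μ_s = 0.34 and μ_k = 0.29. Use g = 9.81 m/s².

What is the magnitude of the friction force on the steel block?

The normal reaction is N = m g cos θ = 551.2 N.
For equilibrium along the incline the friction force must supply f = m g sin θ + P = 257 + 467 = 724 N (positive meaning up-slope).
Static friction can supply at most μ_s N = 187.4 N.
|724| exceeds 187.4 N, so the steel block slips down-slope; friction is kinetic, f = μ_k N = 0.29×551.2 = 160 N.

f ≈ 160 N (up the incline)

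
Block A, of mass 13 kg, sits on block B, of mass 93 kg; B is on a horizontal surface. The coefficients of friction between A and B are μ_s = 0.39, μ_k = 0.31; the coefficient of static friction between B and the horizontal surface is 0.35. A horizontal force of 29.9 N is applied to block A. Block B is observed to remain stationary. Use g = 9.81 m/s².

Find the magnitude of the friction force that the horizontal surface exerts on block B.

f ≈ 29.9 N

Between the blocks, N₁ = m_A g = 127.5 N.
Maximum static friction on A from B: μ_s N₁ = 0.39×127.5 = 49.74 N.
Since P = 29.9 N ≤ 49.74 N, A does not slip on B; friction on A equals P = 29.9 N.
By Newton's third law B feels 29.9 N forward from A. With B stationary, the floor's static friction on B balances it: f₂ = 29.9 N (well within μ_s(m_A+m_B)g = 364 N).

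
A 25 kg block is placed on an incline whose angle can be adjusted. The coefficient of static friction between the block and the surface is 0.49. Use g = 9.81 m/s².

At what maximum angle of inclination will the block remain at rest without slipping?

θ_max ≈ 26.1°

At the slip threshold, m g sin θ = μ_s · m g cos θ, so tan θ = μ_s.
θ_max = arctan(0.49) = 26.1°.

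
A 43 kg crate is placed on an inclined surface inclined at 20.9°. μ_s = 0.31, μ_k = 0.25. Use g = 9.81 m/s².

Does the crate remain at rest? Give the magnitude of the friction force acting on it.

f ≈ 98.5 N

N = m g cos θ = 394 N.
Down-slope weight component: m g sin θ = 150 N.
μ_s N = 122 N.
150 > 122 N, so it slides; kinetic friction f = μ_k N = 0.25×394 = 98.5 N.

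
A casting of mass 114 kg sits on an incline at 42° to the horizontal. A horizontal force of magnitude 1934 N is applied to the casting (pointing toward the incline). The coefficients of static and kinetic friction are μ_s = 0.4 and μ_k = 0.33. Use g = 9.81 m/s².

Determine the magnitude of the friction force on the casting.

Normal direction: N = m g cos θ + P sin θ = 2125 N.
Parallel to the incline: P cos θ − m g sin θ = 1437 − 748.3 = 688.9 N; the friction needed to balance this is 688.9 N acting down the slope.
Maximum static friction: μ_s N = 0.4 × 2125 = 850.1 N.
Since 688.9 N is within the 850.1 N limit, the casting stays put and friction is exactly 689 N.

f ≈ 689 N (down the incline)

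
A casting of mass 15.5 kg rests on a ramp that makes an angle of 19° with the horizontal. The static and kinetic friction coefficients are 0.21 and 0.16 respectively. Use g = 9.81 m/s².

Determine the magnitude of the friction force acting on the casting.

Perpendicular to the surface, N = m g cos θ = 15.5·9.81·cos 19° = 143.8 N.
Along the slope the weight component is m g sin θ = 49.5 N; friction must supply exactly this, acting up-slope.
The static-friction ceiling is μ_s N = 0.21 × 143.8 = 30.19 N.
Since |49.5| > 30.19 N, static friction cannot hold it; the casting slides down the incline and kinetic friction applies: f = μ_k N = 0.16 × 143.8 = 23 N.

f ≈ 23 N (up the incline)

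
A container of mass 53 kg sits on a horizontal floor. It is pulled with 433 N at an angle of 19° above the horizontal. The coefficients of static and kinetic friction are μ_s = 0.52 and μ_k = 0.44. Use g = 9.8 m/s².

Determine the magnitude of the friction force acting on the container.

f ≈ 167 N

The vertical component of P reduces the normal force: N = m g − P sin α = 519.4 − 141 = 378.4 N.
Horizontally, friction must balance P cos α = 409.4 N.
μ_s N = 0.52 × 378.4 = 196.8 N.
409.4 > 196.8 N → the container slides; f = μ_k N = 0.44×378.4 = 167 N.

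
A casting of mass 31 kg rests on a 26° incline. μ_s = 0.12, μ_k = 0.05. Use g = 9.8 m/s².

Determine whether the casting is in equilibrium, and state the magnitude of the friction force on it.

f ≈ 13.7 N

N = m g cos θ = 273 N.
Down-slope weight component: m g sin θ = 133 N.
μ_s N = 32.8 N.
133 > 32.8 N, so it slides; kinetic friction f = μ_k N = 0.05×273 = 13.7 N.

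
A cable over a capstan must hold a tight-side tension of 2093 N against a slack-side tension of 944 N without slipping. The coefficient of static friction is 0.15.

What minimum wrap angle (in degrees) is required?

T₂/T₁ = e^{μβ} → β = ln(T₂/T₁)/μ.
β = ln(2093/944)/0.15 = 0.7962/0.15 = 5.308 rad.
In degrees: β = 5.308 × 180/π = 304°.

β_min ≈ 304°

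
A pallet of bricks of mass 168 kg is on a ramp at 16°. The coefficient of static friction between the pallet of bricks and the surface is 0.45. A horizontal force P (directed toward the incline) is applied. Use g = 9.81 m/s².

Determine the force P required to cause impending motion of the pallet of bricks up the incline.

At impending motion up the slope, friction acts down-slope at its limit: f = μ_s N.
Perpendicular to the incline: N = m g cos θ + P sin θ.
Along the incline: P cos θ = m g sin θ + μ_s N = m g sin θ + μ_s (m g cos θ + P sin θ).
Solving, P (cos θ − μ_s sin θ) = m g (sin θ + μ_s cos θ), so P = 168×9.81×(sin 16° + 0.45 cos 16°)/(cos 16° − 0.45 sin 16°) = 1650×0.7082/0.8372 = 1390 N.

P ≈ 1390 N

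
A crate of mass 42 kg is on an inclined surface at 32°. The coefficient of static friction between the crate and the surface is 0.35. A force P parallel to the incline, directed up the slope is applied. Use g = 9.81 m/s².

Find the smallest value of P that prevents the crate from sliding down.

The crate tends to slide down (tan θ > μ_s), so at the point of impending slip friction acts up-slope at its limit: f = μ_s N.
P is parallel to the surface, so N = m g cos θ = 349 N.
Along the incline: P + μ_s N = m g sin θ, so P = 218 − 0.35×349 = 96 N.

P_min ≈ 96 N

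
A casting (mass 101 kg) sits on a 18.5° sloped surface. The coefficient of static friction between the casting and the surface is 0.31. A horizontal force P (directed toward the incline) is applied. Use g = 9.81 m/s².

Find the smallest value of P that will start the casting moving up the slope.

At impending motion up the slope, friction acts down-slope at its limit: f = μ_s N.
Perpendicular to the incline: N = m g cos θ + P sin θ.
Along the incline: P cos θ = m g sin θ + μ_s N = m g sin θ + μ_s (m g cos θ + P sin θ).
Solving, P (cos θ − μ_s sin θ) = m g (sin θ + μ_s cos θ), so P = 101×9.81×(sin 18.5° + 0.31 cos 18.5°)/(cos 18.5° − 0.31 sin 18.5°) = 991×0.6113/0.85 = 713 N.

P ≈ 713 N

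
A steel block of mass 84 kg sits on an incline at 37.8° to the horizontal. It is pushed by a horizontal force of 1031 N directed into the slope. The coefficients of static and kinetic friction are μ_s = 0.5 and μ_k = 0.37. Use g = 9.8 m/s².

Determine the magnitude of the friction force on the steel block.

Normal direction: N = m g cos θ + P sin θ = 1282 N.
Parallel to the incline: P cos θ − m g sin θ = 814.6 − 504.5 = 310.1 N; the friction needed to balance this is 310.1 N acting down the slope.
Maximum static friction: μ_s N = 0.5 × 1282 = 641.2 N.
|f_req| = 310.1 ≤ 641.2 N → the steel block is in equilibrium; friction equals the required value.

f ≈ 310 N (down the incline)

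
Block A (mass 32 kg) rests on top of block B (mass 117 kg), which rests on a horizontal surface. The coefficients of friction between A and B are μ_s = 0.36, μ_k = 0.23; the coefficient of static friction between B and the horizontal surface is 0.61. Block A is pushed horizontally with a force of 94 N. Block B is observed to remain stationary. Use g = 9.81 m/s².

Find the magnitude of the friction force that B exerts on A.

Normal force at the A–B interface: N₁ = m_A g = 313.9 N.
So the A–B interface can sustain at most μ_s N₁ = 113 N of static friction.
Since P = 94 N ≤ 113 N, A does not slip on B; friction on A equals P = 94 N.
By Newton's third law B feels 94 N forward from A. With B stationary, the floor's static friction on B balances it: f₂ = 94 N (well within μ_s(m_A+m_B)g = 891.6 N).

f ≈ 94 N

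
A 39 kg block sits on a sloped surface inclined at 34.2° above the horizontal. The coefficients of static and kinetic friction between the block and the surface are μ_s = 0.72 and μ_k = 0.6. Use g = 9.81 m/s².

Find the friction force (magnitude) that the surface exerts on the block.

The normal reaction is N = m g cos θ = 316.4 N.
Along the slope the weight component is m g sin θ = 215 N; friction must supply exactly this, acting up-slope.
Static friction can supply at most μ_s N = 227.8 N.
Since |215| ≤ 227.8 N, no slip — friction simply equals what equilibrium demands.

f ≈ 215 N (up the incline)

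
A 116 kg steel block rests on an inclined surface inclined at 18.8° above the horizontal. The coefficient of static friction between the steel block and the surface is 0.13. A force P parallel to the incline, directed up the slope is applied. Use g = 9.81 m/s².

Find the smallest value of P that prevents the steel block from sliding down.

The steel block tends to slide down (tan θ > μ_s), so at the point of impending slip friction acts up-slope at its limit: f = μ_s N.
P is parallel to the surface, so N = m g cos θ = 1080 N.
Along the incline: P + μ_s N = m g sin θ, so P = 367 − 0.13×1080 = 227 N.

P_min ≈ 227 N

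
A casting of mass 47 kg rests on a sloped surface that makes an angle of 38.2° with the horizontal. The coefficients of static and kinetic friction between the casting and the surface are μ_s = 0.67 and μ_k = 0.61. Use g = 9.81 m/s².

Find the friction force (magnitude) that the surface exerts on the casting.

The normal reaction is N = m g cos θ = 362.3 N.
For equilibrium along the incline, friction must balance the weight component: f = m g sin θ = 285.1 N up the slope.
The static-friction ceiling is μ_s N = 0.67 × 362.3 = 242.8 N.
|285.1| exceeds 242.8 N, so the casting slips down-slope; friction is kinetic, f = μ_k N = 0.61×362.3 = 221 N.

f ≈ 221 N (up the incline)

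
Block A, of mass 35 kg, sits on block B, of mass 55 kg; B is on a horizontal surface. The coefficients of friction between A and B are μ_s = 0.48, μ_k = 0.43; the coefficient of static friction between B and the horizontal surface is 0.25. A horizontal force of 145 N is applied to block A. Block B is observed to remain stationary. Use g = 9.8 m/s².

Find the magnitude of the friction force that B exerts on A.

f ≈ 145 N

Between the blocks, N₁ = m_A g = 343 N.
Maximum static friction on A from B: μ_s N₁ = 0.48×343 = 164.6 N.
P = 145 N is within that limit, so A and B move together (both at rest); the A–B friction is simply f₁ = P = 145 N.
By Newton's third law B feels 145 N forward from A. With B stationary, the floor's static friction on B balances it: f₂ = 145 N (well within μ_s(m_A+m_B)g = 220.5 N).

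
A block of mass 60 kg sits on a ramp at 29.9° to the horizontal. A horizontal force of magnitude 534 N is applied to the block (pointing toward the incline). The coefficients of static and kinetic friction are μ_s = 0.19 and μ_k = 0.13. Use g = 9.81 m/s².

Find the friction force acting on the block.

The horizontal push has a component P sin θ into the surface, so N = m g cos θ + P sin θ = 510.3 + 266.2 = 776.4 N.
Parallel to the incline: P cos θ − m g sin θ = 462.9 − 293.4 = 169.5 N; the friction needed to balance this is 169.5 N acting down the slope.
Maximum static friction: μ_s N = 0.19 × 776.4 = 147.5 N.
The required 169.5 N exceeds the static limit, so the block slides up-slope and f = μ_k N = 0.13×776.4 = 101 N.

f ≈ 101 N (down the incline)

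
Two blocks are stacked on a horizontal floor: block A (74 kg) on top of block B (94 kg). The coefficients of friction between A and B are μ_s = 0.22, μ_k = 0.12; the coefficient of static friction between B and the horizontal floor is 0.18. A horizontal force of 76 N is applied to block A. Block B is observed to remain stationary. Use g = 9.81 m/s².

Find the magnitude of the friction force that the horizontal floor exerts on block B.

f ≈ 76 N

Between the blocks, N₁ = m_A g = 725.9 N.
Maximum static friction on A from B: μ_s N₁ = 0.22×725.9 = 159.7 N.
Since P = 76 N ≤ 159.7 N, A does not slip on B; friction on A equals P = 76 N.
B experiences an equal 76 N forward from A (third law). B is in equilibrium, so the floor supplies f₂ = 76 N of static friction (limit μ_s(m_A+m_B)g = 296.7 N, not exceeded).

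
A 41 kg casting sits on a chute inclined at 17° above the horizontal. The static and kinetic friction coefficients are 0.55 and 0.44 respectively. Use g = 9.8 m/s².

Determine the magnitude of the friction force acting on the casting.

f ≈ 117 N (up the incline)

Perpendicular to the surface, N = m g cos θ = 41·9.8·cos 17° = 384.2 N.
For equilibrium along the incline, friction must balance the weight component: f = m g sin θ = 117.5 N up the slope.
Maximum static friction available: μ_s N = 0.55 × 384.2 = 211.3 N.
Since |117.5| ≤ 211.3 N, static friction is sufficient; f equals the required value, not μ_s N.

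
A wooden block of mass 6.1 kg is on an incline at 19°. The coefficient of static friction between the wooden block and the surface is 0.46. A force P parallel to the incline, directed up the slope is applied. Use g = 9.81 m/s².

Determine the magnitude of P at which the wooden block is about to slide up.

At impending motion up the slope, friction acts down-slope at its limit: f = μ_s N.
P is parallel to the surface, so N = m g cos θ = 56.6 N.
Along the incline: P = m g sin θ + μ_s N = 19.5 + 0.46×56.6 = 45.5 N.

P ≈ 45.5 N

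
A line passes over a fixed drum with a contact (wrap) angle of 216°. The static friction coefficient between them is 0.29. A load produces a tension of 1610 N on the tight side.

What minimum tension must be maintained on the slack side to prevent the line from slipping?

Capstan equation at impending slip: T_tight/T_slack = e^{μβ}.
β = 216° = 3.77 rad; e^{μβ} = e^{0.29×3.77} = 2.984.
T_slack = T_tight / e^{μβ} = 1610 / 2.984 = 540 N.

T_min ≈ 540 N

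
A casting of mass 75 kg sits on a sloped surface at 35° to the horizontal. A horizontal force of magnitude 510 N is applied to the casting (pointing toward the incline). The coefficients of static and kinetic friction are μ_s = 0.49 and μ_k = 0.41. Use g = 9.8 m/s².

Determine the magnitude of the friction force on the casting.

Normal direction: N = m g cos θ + P sin θ = 894.6 N.
Parallel to the incline: P cos θ − m g sin θ = 417.8 − 421.6 = -3.811 N; the friction needed to balance this is 3.811 N acting up the slope.
The limit of static friction is μ_s N = 438.4 N.
Since 3.811 N is within the 438.4 N limit, the casting stays put and friction is exactly 3.81 N.

f ≈ 3.81 N (up the incline)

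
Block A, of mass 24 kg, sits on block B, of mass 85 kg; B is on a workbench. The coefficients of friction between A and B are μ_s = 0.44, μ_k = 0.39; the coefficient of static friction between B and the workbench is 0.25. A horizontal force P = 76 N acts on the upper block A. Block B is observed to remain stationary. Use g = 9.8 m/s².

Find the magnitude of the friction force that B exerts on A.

Between the blocks, N₁ = m_A g = 235.2 N.
So the A–B interface can sustain at most μ_s N₁ = 103.5 N of static friction.
Since P = 76 N ≤ 103.5 N, A does not slip on B; friction on A equals P = 76 N.
By Newton's third law B feels 76 N forward from A. With B stationary, the floor's static friction on B balances it: f₂ = 76 N (well within μ_s(m_A+m_B)g = 267.1 N).

f ≈ 76 N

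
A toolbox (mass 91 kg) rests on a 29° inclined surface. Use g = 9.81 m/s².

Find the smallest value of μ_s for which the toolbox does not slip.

μ_s,min ≈ 0.554

At the slip threshold m g sin θ = μ_s m g cos θ, so μ_s,min = tan θ.
μ_s,min = tan 29° = 0.554.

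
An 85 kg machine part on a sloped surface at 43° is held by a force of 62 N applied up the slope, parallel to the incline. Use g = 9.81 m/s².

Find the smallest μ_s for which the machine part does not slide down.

N = m g cos θ = 609.8 N.
Friction must make up the shortfall along the incline: f = m g sin θ − P = 568.7 − 62 = 506.7 N.
At the threshold f = μ_s N, so μ_s,min = 506.7/609.8 = 0.831.

μ_s,min ≈ 0.831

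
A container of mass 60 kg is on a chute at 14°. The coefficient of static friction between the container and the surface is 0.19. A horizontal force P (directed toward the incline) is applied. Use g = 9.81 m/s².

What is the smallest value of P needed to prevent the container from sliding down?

P_min ≈ 33.3 N

The container tends to slide down (tan θ > μ_s), so at the point of impending slip friction acts up-slope at its limit: f = μ_s N.
Perpendicular to the incline: N = m g cos θ + P sin θ.
Along the incline: P cos θ + μ_s N = m g sin θ, i.e. P cos θ + μ_s (m g cos θ + P sin θ) = m g sin θ.
Solving, P (cos θ + μ_s sin θ) = m g (sin θ − μ_s cos θ), so P = 589×0.05757/1.016 = 33.3 N.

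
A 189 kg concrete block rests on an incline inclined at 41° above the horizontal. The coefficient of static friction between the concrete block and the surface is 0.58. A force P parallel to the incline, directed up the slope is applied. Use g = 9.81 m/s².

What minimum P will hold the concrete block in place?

P_min ≈ 405 N

The concrete block tends to slide down (tan θ > μ_s), so at the point of impending slip friction acts up-slope at its limit: f = μ_s N.
P is parallel to the surface, so N = m g cos θ = 1400 N.
Along the incline: P + μ_s N = m g sin θ, so P = 1220 − 0.58×1400 = 405 N.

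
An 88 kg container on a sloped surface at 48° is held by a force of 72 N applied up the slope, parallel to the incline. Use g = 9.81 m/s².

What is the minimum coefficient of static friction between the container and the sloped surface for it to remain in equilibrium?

μ_s,min ≈ 0.986

N = m g cos θ = 577.6 N.
Friction must make up the shortfall along the incline: f = m g sin θ − P = 641.5 − 72 = 569.5 N.
At the threshold f = μ_s N, so μ_s,min = 569.5/577.6 = 0.986.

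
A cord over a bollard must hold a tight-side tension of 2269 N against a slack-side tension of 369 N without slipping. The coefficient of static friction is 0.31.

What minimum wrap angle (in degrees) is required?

T₂/T₁ = e^{μβ} → β = ln(T₂/T₁)/μ.
β = ln(2269/369)/0.31 = 1.816/0.31 = 5.859 rad.
In degrees: β = 5.859 × 180/π = 336°.

β_min ≈ 336°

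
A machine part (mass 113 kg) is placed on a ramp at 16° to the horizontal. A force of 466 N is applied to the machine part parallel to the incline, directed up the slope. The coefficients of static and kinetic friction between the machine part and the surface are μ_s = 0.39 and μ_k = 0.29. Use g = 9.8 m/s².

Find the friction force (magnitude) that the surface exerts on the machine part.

Perpendicular to the surface, N = m g cos θ = 113·9.8·cos 16° = 1065 N.
Parallel to the incline, ΣF = 0 gives f = m g sin θ − P = 305.2 − 466 = -160.8 N (up-slope positive).
The static-friction ceiling is μ_s N = 0.39 × 1065 = 415.2 N.
Since |-160.8| ≤ 415.2 N, the machine part remains in static equilibrium and friction takes exactly the required value.

f ≈ 161 N (down the incline)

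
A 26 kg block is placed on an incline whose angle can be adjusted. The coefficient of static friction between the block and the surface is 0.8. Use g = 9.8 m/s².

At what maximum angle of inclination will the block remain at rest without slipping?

θ_max ≈ 38.7°

At the slip threshold, m g sin θ = μ_s · m g cos θ, so tan θ = μ_s.
θ_max = arctan(0.8) = 38.7°.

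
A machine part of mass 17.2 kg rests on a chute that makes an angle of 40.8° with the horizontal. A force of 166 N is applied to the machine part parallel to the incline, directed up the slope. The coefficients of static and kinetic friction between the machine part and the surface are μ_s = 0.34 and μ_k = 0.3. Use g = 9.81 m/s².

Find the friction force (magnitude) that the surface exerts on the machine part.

Normal force: N = m g cos θ = 17.2 × 9.81 × cos 40.8° = 127.7 N.
For equilibrium along the incline the friction force must supply f = m g sin θ − P = 110.3 − 166 = -55.75 N (positive meaning up-slope).
Static friction can supply at most μ_s N = 43.43 N.
|-55.75| exceeds 43.43 N, so the machine part slips up-slope; friction is kinetic, f = μ_k N = 0.3×127.7 = 38.3 N.

f ≈ 38.3 N (down the incline)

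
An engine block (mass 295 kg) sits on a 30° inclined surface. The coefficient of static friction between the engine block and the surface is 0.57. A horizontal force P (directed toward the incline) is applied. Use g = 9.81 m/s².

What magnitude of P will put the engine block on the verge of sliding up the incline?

P ≈ 4950 N

At impending motion up the slope, friction acts down-slope at its limit: f = μ_s N.
Perpendicular to the incline: N = m g cos θ + P sin θ.
Along the incline: P cos θ = m g sin θ + μ_s N = m g sin θ + μ_s (m g cos θ + P sin θ).
Solving, P (cos θ − μ_s sin θ) = m g (sin θ + μ_s cos θ), so P = 295×9.81×(sin 30° + 0.57 cos 30°)/(cos 30° − 0.57 sin 30°) = 2890×0.9936/0.581 = 4950 N.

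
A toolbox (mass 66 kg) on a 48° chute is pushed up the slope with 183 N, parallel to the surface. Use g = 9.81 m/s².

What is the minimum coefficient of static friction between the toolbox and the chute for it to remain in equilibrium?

N = m g cos θ = 433.2 N.
Friction must make up the shortfall along the incline: f = m g sin θ − P = 481.2 − 183 = 298.2 N.
At the threshold f = μ_s N, so μ_s,min = 298.2/433.2 = 0.688.

μ_s,min ≈ 0.688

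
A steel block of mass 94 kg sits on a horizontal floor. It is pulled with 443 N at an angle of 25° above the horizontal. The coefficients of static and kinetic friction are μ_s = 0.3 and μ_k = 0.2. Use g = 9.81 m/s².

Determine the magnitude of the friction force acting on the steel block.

f ≈ 147 N

The vertical component of P reduces the normal force: N = m g − P sin α = 922.1 − 187.2 = 734.9 N.
For equilibrium, f = P cos α = 443×cos 25° = 401.5 N.
The static-friction limit is μ_s N = 220.5 N.
The required friction exceeds μ_s N, so the steel block moves and f = μ_k N = 147 N.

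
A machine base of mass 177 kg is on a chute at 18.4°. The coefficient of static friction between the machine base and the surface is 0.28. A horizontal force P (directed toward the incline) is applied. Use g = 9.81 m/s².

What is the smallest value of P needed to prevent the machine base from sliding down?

P_min ≈ 83.6 N

The machine base tends to slide down (tan θ > μ_s), so at the point of impending slip friction acts up-slope at its limit: f = μ_s N.
Perpendicular to the incline: N = m g cos θ + P sin θ.
Along the incline: P cos θ + μ_s N = m g sin θ, i.e. P cos θ + μ_s (m g cos θ + P sin θ) = m g sin θ.
Solving, P (cos θ + μ_s sin θ) = m g (sin θ − μ_s cos θ), so P = 1740×0.04996/1.037 = 83.6 N.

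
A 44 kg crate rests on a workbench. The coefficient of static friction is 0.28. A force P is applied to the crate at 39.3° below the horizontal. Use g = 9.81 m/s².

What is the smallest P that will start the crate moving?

N = m g + P sin α (the push presses the crate into the workbench).
At impending slip, P cos α = μ_s N = μ_s (m g + P sin α).
Solving: P (cos α − μ_s sin α) = μ_s m g → P = 0.28×432/(cos 39.3° − 0.28 sin 39.3°) = 121/0.5965 = 203 N.

P ≈ 203 N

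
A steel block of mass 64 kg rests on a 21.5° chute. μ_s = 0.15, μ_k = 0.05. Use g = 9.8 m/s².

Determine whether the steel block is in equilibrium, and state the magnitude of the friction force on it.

f ≈ 29.2 N

N = m g cos θ = 584 N.
Down-slope weight component: m g sin θ = 230 N.
μ_s N = 87.5 N.
230 > 87.5 N, so it slides; kinetic friction f = μ_k N = 0.05×584 = 29.2 N.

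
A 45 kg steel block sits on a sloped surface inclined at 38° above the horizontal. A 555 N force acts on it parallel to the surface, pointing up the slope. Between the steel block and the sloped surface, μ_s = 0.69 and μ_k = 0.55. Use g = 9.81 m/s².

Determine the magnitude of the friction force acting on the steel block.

f ≈ 191 N (down the incline)

Perpendicular to the surface, N = m g cos θ = 45·9.81·cos 38° = 347.9 N.
Parallel to the incline, ΣF = 0 gives f = m g sin θ − P = 271.8 − 555 = -283.2 N (up-slope positive).
The static-friction ceiling is μ_s N = 0.69 × 347.9 = 240 N.
Since |-283.2| > 240 N, static friction cannot hold it; the steel block slides up the incline and kinetic friction applies: f = μ_k N = 0.55 × 347.9 = 191 N.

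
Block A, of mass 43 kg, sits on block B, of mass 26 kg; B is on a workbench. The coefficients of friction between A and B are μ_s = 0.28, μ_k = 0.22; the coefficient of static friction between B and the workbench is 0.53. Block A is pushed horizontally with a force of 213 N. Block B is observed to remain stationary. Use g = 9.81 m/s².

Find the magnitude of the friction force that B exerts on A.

Between the blocks, N₁ = m_A g = 421.8 N.
So the A–B interface can sustain at most μ_s N₁ = 118.1 N of static friction.
P = 213 N exceeds that limit, so A slips over B and the interface friction becomes kinetic: f₁ = μ_k N₁ = 0.22×421.8 = 92.8 N.
By Newton's third law B feels 92.8 N forward from A. With B stationary, the floor's static friction on B balances it: f₂ = 92.8 N (well within μ_s(m_A+m_B)g = 358.8 N).

f ≈ 92.8 N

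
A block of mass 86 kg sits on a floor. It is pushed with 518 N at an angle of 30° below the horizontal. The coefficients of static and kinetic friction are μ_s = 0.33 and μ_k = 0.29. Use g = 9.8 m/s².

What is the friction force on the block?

N = m g + P sin α = 842.8 + 518×sin 30° = 1102 N.
Horizontally, friction must balance P cos α = 448.6 N.
The static-friction limit is μ_s N = 363.6 N.
The required friction exceeds μ_s N, so the block moves and f = μ_k N = 320 N.

f ≈ 320 N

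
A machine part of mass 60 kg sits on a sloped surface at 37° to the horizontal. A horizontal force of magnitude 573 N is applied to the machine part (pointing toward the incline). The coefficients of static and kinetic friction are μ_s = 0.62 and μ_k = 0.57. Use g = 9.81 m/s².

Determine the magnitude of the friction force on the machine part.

Resolve perpendicular to the incline: N = m g cos θ + P sin θ = 60×9.81×cos 37° + 573×sin 37° = 814.9 N.
Parallel to the incline: P cos θ − m g sin θ = 457.6 − 354.2 = 103.4 N; the friction needed to balance this is 103.4 N acting down the slope.
The limit of static friction is μ_s N = 505.2 N.
|f_req| = 103.4 ≤ 505.2 N → the machine part is in equilibrium; friction equals the required value.

f ≈ 103 N (down the incline)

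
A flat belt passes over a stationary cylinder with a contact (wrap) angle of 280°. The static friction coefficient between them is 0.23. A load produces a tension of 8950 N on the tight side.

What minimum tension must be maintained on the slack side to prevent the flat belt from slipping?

T_min ≈ 2910 N

Capstan equation at impending slip: T_tight/T_slack = e^{μβ}.
β = 280° = 4.887 rad; e^{μβ} = e^{0.23×4.887} = 3.077.
T_slack = T_tight / e^{μβ} = 8950 / 3.077 = 2910 N.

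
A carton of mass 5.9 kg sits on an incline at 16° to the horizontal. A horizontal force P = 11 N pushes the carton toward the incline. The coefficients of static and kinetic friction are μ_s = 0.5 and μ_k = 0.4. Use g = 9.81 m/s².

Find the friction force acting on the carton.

f ≈ 5.38 N (up the incline)

The horizontal push has a component P sin θ into the surface, so N = m g cos θ + P sin θ = 55.64 + 3.032 = 58.67 N.
Along the incline, the net driving force (taking up-slope positive) is P cos θ − m g sin θ = 10.57 − 15.95 = -5.38 N, so equilibrium requires friction f = 5.38 N (up-slope).
The limit of static friction is μ_s N = 29.33 N.
Since 5.38 N is within the 29.33 N limit, the carton stays put and friction is exactly 5.38 N.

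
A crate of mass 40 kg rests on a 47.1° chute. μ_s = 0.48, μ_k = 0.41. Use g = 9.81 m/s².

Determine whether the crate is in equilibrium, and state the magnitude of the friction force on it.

f ≈ 110 N

N = m g cos θ = 267 N.
Down-slope weight component: m g sin θ = 287 N.
μ_s N = 128 N.
287 > 128 N, so it slides; kinetic friction f = μ_k N = 0.41×267 = 110 N.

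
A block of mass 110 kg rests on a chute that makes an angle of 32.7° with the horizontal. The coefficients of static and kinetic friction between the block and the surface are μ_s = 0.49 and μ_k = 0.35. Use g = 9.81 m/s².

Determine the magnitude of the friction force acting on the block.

Normal force: N = m g cos θ = 110 × 9.81 × cos 32.7° = 908.1 N.
Along the slope the weight component is m g sin θ = 583 N; friction must supply exactly this, acting up-slope.
Static friction can supply at most μ_s N = 445 N.
|583| exceeds 445 N, so the block slips down-slope; friction is kinetic, f = μ_k N = 0.35×908.1 = 318 N.

f ≈ 318 N (up the incline)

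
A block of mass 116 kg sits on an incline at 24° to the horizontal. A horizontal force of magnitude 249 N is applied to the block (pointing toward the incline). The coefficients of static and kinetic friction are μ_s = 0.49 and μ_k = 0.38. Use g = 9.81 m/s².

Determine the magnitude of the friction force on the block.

The horizontal push has a component P sin θ into the surface, so N = m g cos θ + P sin θ = 1040 + 101.3 = 1141 N.
Along the incline, the net driving force (taking up-slope positive) is P cos θ − m g sin θ = 227.5 − 462.9 = -235.4 N, so equilibrium requires friction f = 235.4 N (up-slope).
The limit of static friction is μ_s N = 559 N.
|f_req| = 235.4 ≤ 559 N → the block is in equilibrium; friction equals the required value.

f ≈ 235 N (up the incline)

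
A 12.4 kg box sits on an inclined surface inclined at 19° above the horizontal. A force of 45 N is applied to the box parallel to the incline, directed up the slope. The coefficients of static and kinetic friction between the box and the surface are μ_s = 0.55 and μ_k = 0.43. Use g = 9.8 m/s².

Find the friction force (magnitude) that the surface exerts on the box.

Perpendicular to the surface, N = m g cos θ = 12.4·9.8·cos 19° = 114.9 N.
The friction needed for equilibrium is m g sin θ − P = 39.56 − 45 = -5.437 N, measured positive up-slope.
Maximum static friction available: μ_s N = 0.55 × 114.9 = 63.19 N.
Since |-5.437| ≤ 63.19 N, the box remains in static equilibrium and friction takes exactly the required value.

f ≈ 5.44 N (down the incline)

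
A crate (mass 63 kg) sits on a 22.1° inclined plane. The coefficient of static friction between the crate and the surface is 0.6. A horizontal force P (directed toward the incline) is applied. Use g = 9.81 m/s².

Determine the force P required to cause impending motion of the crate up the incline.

At impending motion up the slope, friction acts down-slope at its limit: f = μ_s N.
Perpendicular to the incline: N = m g cos θ + P sin θ.
Along the incline: P cos θ = m g sin θ + μ_s N = m g sin θ + μ_s (m g cos θ + P sin θ).
Solving, P (cos θ − μ_s sin θ) = m g (sin θ + μ_s cos θ), so P = 63×9.81×(sin 22.1° + 0.6 cos 22.1°)/(cos 22.1° − 0.6 sin 22.1°) = 618×0.9321/0.7008 = 822 N.

P ≈ 822 N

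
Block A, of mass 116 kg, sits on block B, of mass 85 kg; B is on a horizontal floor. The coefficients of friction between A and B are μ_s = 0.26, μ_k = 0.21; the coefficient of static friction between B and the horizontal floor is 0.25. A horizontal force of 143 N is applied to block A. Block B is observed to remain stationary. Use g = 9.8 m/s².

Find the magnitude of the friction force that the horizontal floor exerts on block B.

f ≈ 143 N

Normal force at the A–B interface: N₁ = m_A g = 1137 N.
Maximum static friction on A from B: μ_s N₁ = 0.26×1137 = 295.6 N.
Since P = 143 N ≤ 295.6 N, A does not slip on B; friction on A equals P = 143 N.
By Newton's third law B feels 143 N forward from A. With B stationary, the floor's static friction on B balances it: f₂ = 143 N (well within μ_s(m_A+m_B)g = 492.5 N).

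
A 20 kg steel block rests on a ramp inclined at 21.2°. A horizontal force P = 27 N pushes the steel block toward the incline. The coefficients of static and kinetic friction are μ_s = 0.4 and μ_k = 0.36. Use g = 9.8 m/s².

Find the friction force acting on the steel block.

f ≈ 45.7 N (up the incline)

Resolve perpendicular to the incline: N = m g cos θ + P sin θ = 20×9.8×cos 21.2° + 27×sin 21.2° = 192.5 N.
Along the incline, the net driving force (taking up-slope positive) is P cos θ − m g sin θ = 25.17 − 70.88 = -45.71 N, so equilibrium requires friction f = 45.71 N (up-slope).
Maximum static friction: μ_s N = 0.4 × 192.5 = 77 N.
|f_req| = 45.71 ≤ 77 N → the steel block is in equilibrium; friction equals the required value.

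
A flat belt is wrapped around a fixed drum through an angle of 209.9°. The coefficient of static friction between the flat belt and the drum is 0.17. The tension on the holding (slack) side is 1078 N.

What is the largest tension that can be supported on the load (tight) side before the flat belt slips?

T_max ≈ 2010 N

At impending slip the capstan equation gives T₂/T₁ = e^{μβ} with β in radians.
β = 209.9° × π/180 = 3.663 rad.
e^{μβ} = e^{0.17×3.663} = 1.864.
T₂ = T₁ · e^{μβ} = 1078 × 1.864 = 2010 N.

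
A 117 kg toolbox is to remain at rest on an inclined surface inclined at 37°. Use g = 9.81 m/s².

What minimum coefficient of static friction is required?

At the slip threshold m g sin θ = μ_s m g cos θ, so μ_s,min = tan θ.
μ_s,min = tan 37° = 0.754.

μ_s,min ≈ 0.754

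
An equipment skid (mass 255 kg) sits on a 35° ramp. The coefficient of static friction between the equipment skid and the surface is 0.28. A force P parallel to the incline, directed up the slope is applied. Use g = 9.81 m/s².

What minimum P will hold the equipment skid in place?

The equipment skid tends to slide down (tan θ > μ_s), so at the point of impending slip friction acts up-slope at its limit: f = μ_s N.
P is parallel to the surface, so N = m g cos θ = 2050 N.
Along the incline: P + μ_s N = m g sin θ, so P = 1430 − 0.28×2050 = 861 N.

P_min ≈ 861 N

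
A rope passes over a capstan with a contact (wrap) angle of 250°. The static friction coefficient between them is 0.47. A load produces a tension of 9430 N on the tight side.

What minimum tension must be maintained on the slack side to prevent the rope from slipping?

T_min ≈ 1210 N

Capstan equation at impending slip: T_tight/T_slack = e^{μβ}.
β = 250° = 4.363 rad; e^{μβ} = e^{0.47×4.363} = 7.774.
T_slack = T_tight / e^{μβ} = 9430 / 7.774 = 1210 N.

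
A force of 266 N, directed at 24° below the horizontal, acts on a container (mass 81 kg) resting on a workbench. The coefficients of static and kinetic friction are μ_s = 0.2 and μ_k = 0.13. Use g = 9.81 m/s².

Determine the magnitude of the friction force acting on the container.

f ≈ 117 N

N = m g + P sin α = 794.6 + 266×sin 24° = 902.8 N.
For equilibrium, f = P cos α = 266×cos 24° = 243 N.
μ_s N = 0.2 × 902.8 = 180.6 N.
The required friction exceeds μ_s N, so the container moves and f = μ_k N = 117 N.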